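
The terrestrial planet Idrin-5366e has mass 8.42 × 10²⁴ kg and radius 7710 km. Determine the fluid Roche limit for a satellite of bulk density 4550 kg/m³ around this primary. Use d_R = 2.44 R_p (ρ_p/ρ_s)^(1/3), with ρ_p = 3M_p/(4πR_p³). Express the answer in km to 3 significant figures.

18600 km

ρ_p = 3M_p/(4πR_p³) = 3 × (8.42 × 10²⁴) / (4π × (7.71 × 10⁶ m)³) = 4390 kg/m³
d_R = 2.44 × 7710 km × (4390/4550)^(1/3)
    = 18600 km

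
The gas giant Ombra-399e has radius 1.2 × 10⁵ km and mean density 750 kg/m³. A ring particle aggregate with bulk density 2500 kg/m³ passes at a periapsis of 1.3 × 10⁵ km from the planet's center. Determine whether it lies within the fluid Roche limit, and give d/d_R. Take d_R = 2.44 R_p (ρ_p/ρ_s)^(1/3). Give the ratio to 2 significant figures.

inside; d/d_R ≈ 0.66

d_R = 2.44 × (1.2 × 10⁵ km) × (750/2500)^(1/3) = 1.960 × 10⁵ km
d/d_R = (1.3 × 10⁵) / (1.960 × 10⁵) = 0.66
Since d/d_R < 1, the body is inside the Roche limit.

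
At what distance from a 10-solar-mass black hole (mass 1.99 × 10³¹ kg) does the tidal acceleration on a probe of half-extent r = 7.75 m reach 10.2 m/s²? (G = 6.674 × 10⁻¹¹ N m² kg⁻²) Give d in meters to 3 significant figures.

1.26 × 10⁷ m

2GMr/d³ = a_tidal  ⇒  d = (2GMr / a_tidal)^(1/3)
d = (2 × 6.674×10⁻¹¹ × (1.99 × 10³¹) × (7.75) / (10.2))^(1/3)
  = 1.26 × 10⁷ m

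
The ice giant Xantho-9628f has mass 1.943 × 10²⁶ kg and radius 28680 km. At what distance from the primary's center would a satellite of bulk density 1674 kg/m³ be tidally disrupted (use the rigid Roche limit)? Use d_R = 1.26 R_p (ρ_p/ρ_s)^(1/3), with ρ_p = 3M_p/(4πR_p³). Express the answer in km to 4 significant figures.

38130 km

ρ_p = 3M_p/(4πR_p³) = 3 × (1.943 × 10²⁶) / (4π × (2.868 × 10⁷ m)³) = 1966 kg/m³
d_R = 1.26 × 28680 km × (1966/1674)^(1/3)
    = 38130 km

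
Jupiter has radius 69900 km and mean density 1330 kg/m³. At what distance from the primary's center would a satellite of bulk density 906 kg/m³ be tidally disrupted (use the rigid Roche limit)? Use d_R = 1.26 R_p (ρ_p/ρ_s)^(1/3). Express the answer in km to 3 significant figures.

1.00 × 10⁵ km

d_R = 1.26 × 69900 km × (1330/906)^(1/3)
    = 1.00 × 10⁵ km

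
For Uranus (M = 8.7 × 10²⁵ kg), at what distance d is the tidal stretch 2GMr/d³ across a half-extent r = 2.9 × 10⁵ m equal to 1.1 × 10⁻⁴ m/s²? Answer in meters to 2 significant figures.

3.1 × 10⁸ m

2GMr/d³ = a_tidal  ⇒  d = (2GMr / a_tidal)^(1/3)
d = (2 × 6.674×10⁻¹¹ × (8.7 × 10²⁵) × (2.9 × 10⁵) / (1.1 × 10⁻⁴))^(1/3)
  = 3.1 × 10⁸ m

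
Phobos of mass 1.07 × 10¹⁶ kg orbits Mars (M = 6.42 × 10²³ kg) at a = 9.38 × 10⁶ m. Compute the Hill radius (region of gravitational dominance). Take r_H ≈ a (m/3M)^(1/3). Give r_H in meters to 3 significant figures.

r_H ≈ a (m/3M)^(1/3)
    = (9.38 × 10⁶) × (1.07 × 10¹⁶ / (3 × 6.42 × 10²³))^(1/3)
    = 1.66 × 10⁴ m

1.66 × 10⁴ m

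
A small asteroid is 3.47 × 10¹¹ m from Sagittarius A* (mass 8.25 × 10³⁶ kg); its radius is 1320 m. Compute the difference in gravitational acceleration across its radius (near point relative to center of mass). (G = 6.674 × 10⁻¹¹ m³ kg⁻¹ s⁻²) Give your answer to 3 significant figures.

a_tidal = 2GMr/d³
        = 2 × (6.674 × 10⁻¹¹) × (8.25 × 10³⁶) × (1320) / (3.47 × 10¹¹)³
        = 3.48 × 10⁻⁵ m/s²

3.48 × 10⁻⁵ m/s²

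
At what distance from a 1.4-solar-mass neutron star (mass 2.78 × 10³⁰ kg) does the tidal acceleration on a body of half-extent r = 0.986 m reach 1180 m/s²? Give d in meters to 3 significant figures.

6.77 × 10⁵ m

2GMr/d³ = a_tidal  ⇒  d = (2GMr / a_tidal)^(1/3)
d = (2 × 6.674×10⁻¹¹ × (2.78 × 10³⁰) × (0.986) / (1180))^(1/3)
  = 6.77 × 10⁵ m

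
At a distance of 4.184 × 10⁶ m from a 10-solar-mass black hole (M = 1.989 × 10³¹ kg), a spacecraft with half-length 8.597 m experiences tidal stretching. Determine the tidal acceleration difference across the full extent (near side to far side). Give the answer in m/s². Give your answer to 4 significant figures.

6.232 × 10² m/s²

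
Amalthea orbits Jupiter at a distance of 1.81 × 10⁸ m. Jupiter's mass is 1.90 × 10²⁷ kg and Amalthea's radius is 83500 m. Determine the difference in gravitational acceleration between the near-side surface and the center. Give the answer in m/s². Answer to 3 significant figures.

3.57 × 10⁻³ m/s²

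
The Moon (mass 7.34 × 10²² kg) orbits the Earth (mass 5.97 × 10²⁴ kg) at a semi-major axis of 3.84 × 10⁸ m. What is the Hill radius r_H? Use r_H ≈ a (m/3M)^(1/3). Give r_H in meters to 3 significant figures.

r_H ≈ a (m/3M)^(1/3)
    = (3.84 × 10⁸) × (7.34 × 10²² / (3 × 5.97 × 10²⁴))^(1/3)
    = 6.15 × 10⁷ m

6.15 × 10⁷ m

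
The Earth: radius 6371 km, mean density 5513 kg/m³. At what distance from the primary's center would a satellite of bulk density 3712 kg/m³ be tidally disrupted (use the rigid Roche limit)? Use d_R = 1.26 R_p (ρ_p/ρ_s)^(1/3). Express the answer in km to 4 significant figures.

d_R = 1.26 × 6371 km × (5513/3712)^(1/3)
    = 9159 km

9159 km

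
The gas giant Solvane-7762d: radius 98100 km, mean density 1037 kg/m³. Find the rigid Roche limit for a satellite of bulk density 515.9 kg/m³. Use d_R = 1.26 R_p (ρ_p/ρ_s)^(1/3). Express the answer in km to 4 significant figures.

1.560 × 10⁵ km

d_R = 1.26 × 98100 km × (1037/515.9)^(1/3)
    = 1.560 × 10⁵ km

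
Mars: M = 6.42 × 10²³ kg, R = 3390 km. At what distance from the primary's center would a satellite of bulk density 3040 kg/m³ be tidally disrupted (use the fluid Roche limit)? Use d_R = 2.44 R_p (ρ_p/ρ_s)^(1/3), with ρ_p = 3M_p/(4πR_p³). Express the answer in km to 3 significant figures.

9010 km

ρ_p = 3M_p/(4πR_p³) = 3 × (6.42 × 10²³) / (4π × (3.39 × 10⁶ m)³) = 3930 kg/m³
d_R = 2.44 × 3390 km × (3930/3040)^(1/3)
    = 9010 km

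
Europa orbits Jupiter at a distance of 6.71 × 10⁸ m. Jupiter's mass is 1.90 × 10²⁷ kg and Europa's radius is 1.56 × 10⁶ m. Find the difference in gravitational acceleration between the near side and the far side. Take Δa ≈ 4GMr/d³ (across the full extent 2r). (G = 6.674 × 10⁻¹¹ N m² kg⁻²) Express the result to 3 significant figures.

2.62 × 10⁻³ m/s²

a_tidal = 4GMr/d³
        = 4 × (6.674 × 10⁻¹¹) × (1.90 × 10²⁷) × (1.56 × 10⁶) / (6.71 × 10⁸)³
        = 2.62 × 10⁻³ m/s²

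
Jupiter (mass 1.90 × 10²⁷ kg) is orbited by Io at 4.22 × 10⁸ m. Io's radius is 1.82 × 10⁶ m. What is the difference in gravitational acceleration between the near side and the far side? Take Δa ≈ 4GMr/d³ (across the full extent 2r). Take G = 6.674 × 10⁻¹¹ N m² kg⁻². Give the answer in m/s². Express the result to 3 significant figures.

1.23 × 10⁻² m/s²

a_tidal = 4GMr/d³
        = 4 × (6.674 × 10⁻¹¹) × (1.90 × 10²⁷) × (1.82 × 10⁶) / (4.22 × 10⁸)³
        = 1.23 × 10⁻² m/s²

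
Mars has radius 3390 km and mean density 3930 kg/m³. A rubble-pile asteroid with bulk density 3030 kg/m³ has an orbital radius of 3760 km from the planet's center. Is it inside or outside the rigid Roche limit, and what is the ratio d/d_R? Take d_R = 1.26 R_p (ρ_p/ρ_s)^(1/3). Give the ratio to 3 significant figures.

d_R = 1.26 × (3390 km) × (3930/3030)^(1/3) = 4658 km
d/d_R = (3760) / (4658) = 0.807
Since d/d_R < 1, the body is inside the Roche limit.

inside; d/d_R ≈ 0.807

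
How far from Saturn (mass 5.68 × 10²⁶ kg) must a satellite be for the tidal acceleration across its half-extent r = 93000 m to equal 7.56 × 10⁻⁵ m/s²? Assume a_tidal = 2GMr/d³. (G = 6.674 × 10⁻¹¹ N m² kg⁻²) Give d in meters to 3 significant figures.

4.53 × 10⁸ m

2GMr/d³ = a_tidal  ⇒  d = (2GMr / a_tidal)^(1/3)
d = (2 × 6.674×10⁻¹¹ × (5.68 × 10²⁶) × (93000) / (7.56 × 10⁻⁵))^(1/3)
  = 4.53 × 10⁸ m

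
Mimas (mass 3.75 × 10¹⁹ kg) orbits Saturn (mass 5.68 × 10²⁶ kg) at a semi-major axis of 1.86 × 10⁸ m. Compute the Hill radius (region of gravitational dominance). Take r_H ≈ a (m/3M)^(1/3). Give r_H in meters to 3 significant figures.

5.21 × 10⁵ m

r_H ≈ a (m/3M)^(1/3)
    = (1.86 × 10⁸) × (3.75 × 10¹⁹ / (3 × 5.68 × 10²⁶))^(1/3)
    = 5.21 × 10⁵ m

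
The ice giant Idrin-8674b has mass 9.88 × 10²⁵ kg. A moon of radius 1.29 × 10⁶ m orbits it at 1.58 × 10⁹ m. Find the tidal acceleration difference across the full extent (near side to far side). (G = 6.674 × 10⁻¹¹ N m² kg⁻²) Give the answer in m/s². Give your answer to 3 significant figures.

8.63 × 10⁻⁶ m/s²

Δa = 4GMr/d³
   = 4 × (6.674 × 10⁻¹¹) × (9.88 × 10²⁵) × (1.29 × 10⁶) / (1.58 × 10⁹)³
   = 8.63 × 10⁻⁶ m/s²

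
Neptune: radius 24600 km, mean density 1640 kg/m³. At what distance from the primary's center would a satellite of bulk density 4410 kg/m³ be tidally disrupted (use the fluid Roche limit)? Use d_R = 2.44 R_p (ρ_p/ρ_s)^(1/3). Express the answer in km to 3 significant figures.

43200 km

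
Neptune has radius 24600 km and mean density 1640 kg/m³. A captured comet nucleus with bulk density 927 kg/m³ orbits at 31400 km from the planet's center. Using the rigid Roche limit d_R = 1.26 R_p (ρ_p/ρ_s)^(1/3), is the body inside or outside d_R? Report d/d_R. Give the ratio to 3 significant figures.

d_R = 1.26 × (24600 km) × (1640/927)^(1/3) = 37490 km
d/d_R = (31400) / (37490) = 0.838
Since d/d_R < 1, the body is inside the Roche limit.

inside; d/d_R ≈ 0.838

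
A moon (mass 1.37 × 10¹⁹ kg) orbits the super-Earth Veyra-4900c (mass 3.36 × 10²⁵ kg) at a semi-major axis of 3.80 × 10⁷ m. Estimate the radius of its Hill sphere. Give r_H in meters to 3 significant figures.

1.95 × 10⁵ m

r_H ≈ a (m/3M)^(1/3)
    = (3.80 × 10⁷) × (1.37 × 10¹⁹ / (3 × 3.36 × 10²⁵))^(1/3)
    = 1.95 × 10⁵ m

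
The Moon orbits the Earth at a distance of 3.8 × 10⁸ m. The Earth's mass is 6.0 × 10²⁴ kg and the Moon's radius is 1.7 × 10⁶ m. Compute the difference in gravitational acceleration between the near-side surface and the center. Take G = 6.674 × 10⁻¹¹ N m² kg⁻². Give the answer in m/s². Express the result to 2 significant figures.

Differencing GM/(d−r)² and GM/d² to first order in r/d gives 2GMr/d³.
Δa = 2GMr/d³
   = 2 × (6.674 × 10⁻¹¹) × (6.0 × 10²⁴) × (1.7 × 10⁶) / (3.8 × 10⁸)³
   = 2.5 × 10⁻⁵ m/s²

2.5 × 10⁻⁵ m/s²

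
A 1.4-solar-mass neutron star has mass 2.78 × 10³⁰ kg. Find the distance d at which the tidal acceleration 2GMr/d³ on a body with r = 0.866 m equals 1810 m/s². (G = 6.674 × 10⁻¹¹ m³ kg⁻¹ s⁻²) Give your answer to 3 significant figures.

5.62 × 10⁵ m

2GMr/d³ = a_tidal  ⇒  d = (2GMr / a_tidal)^(1/3)
d = (2 × 6.674×10⁻¹¹ × (2.78 × 10³⁰) × (0.866) / (1810))^(1/3)
  = 5.62 × 10⁵ m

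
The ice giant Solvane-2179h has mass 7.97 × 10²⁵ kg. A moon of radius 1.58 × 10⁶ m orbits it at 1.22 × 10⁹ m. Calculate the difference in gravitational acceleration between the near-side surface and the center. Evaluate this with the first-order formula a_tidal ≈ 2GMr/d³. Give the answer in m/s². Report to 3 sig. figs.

9.26 × 10⁻⁶ m/s²

a_tidal = 2GMr/d³
        = 2 × (6.674 × 10⁻¹¹) × (7.97 × 10²⁵) × (1.58 × 10⁶) / (1.22 × 10⁹)³
        = 9.26 × 10⁻⁶ m/s²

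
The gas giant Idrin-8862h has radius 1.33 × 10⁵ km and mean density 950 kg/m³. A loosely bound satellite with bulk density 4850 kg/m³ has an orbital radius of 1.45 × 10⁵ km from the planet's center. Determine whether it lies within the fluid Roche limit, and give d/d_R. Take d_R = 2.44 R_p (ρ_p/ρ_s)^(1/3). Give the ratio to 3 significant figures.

d_R = 2.44 × (1.33 × 10⁵ km) × (950/4850)^(1/3) = 1.885 × 10⁵ km
d/d_R = (1.45 × 10⁵) / (1.885 × 10⁵) = 0.769
Since d/d_R < 1, the body is inside the Roche limit.

inside; d/d_R ≈ 0.769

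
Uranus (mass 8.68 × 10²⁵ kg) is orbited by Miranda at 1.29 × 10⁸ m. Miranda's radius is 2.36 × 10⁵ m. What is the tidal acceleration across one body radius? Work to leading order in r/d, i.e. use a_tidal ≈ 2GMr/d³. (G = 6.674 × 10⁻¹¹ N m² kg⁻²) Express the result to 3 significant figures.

1.27 × 10⁻³ m/s²

Differencing GM/(d−r)² and GM/d² to first order in r/d gives 2GMr/d³.
Δg = 2GMr/d³
   = 2 × (6.674 × 10⁻¹¹) × (8.68 × 10²⁵) × (2.36 × 10⁵) / (1.29 × 10⁸)³
   = 1.27 × 10⁻³ m/s²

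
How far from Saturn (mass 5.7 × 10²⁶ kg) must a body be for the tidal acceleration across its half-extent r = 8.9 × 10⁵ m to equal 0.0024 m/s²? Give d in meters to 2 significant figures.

2GMr/d³ = a_tidal  ⇒  d = (2GMr / a_tidal)^(1/3)
d = (2 × 6.674×10⁻¹¹ × (5.7 × 10²⁶) × (8.9 × 10⁵) / (0.0024))^(1/3)
  = 3.0 × 10⁸ m

3.0 × 10⁸ m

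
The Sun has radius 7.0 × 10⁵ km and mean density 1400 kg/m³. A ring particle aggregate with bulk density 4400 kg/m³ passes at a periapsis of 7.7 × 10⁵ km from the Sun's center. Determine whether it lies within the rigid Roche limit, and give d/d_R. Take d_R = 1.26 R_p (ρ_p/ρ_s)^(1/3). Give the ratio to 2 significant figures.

d_R = 1.26 × (7.0 × 10⁵ km) × (1400/4400)^(1/3) = 6.021 × 10⁵ km
d/d_R = (7.7 × 10⁵) / (6.021 × 10⁵) = 1.3
Since d/d_R > 1, the body is outside the Roche limit.

outside; d/d_R ≈ 1.3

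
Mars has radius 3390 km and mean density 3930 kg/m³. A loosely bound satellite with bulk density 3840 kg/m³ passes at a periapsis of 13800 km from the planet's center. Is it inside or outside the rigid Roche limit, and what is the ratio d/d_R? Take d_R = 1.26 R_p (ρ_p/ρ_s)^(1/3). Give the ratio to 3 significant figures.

outside; d/d_R ≈ 3.21

d_R = 1.26 × (3390 km) × (3930/3840)^(1/3) = 4305 km
d/d_R = (13800) / (4305) = 3.21
Since d/d_R > 1, the body is outside the Roche limit.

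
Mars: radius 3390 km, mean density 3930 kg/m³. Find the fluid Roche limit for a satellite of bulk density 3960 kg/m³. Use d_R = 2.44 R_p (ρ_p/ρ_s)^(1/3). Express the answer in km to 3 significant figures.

d_R = 2.44 × 3390 km × (3930/3960)^(1/3)
    = 8250 km

8250 km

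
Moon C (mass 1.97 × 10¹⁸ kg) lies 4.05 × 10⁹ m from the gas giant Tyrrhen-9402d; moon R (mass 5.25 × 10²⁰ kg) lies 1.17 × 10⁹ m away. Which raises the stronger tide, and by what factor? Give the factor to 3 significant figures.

The tide-raising term goes as M/d³ (the gradient of a 1/d² field).
Moon C: (1.97 × 10¹⁸) / (4.05 × 10⁹)³ = 2.966 × 10⁻¹¹
Moon R: (5.25 × 10²⁰) / (1.17 × 10⁹)³ = 3.278 × 10⁻⁷
Ratio (larger/smaller) = 11100

Moon R, by a factor of ≈ 11100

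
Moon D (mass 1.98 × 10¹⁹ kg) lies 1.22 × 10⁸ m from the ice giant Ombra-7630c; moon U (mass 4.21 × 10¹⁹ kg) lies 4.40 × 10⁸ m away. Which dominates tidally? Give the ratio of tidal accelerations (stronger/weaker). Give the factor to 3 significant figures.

Compare M/d³ for the two perturbers:
Moon D: (1.98 × 10¹⁹) / (1.22 × 10⁸)³ = 1.090 × 10⁻⁵
Moon U: (4.21 × 10¹⁹) / (4.40 × 10⁸)³ = 4.942 × 10⁻⁷
Ratio (larger/smaller) = 22.1

Moon D, by a factor of ≈ 22.1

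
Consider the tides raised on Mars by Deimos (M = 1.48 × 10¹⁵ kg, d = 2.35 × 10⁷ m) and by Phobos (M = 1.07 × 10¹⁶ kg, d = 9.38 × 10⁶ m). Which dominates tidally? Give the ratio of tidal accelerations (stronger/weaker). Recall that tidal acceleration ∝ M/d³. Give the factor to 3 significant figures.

Compare M/d³ for the two perturbers:
Deimos: (1.48 × 10¹⁵) / (2.35 × 10⁷)³ = 1.140 × 10⁻⁷
Phobos: (1.07 × 10¹⁶) / (9.38 × 10⁶)³ = 1.297 × 10⁻⁵
Ratio (larger/smaller) = 114

Phobos, by a factor of ≈ 114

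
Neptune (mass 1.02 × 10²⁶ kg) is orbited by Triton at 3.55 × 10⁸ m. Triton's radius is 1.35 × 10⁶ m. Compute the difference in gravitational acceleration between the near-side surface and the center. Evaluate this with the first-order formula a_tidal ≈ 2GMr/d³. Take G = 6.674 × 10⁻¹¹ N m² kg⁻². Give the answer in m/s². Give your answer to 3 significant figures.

The tidal stretch is the gradient of GM/d² times the body's extent r, hence the 1/d³ dependence.
Δa = 2GMr/d³
   = 2 × (6.674 × 10⁻¹¹) × (1.02 × 10²⁶) × (1.35 × 10⁶) / (3.55 × 10⁸)³
   = 4.11 × 10⁻⁴ m/s²

4.11 × 10⁻⁴ m/s²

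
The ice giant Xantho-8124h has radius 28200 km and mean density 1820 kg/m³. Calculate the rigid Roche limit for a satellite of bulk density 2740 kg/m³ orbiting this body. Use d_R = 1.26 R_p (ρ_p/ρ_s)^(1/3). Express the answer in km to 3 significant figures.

31000 km

d_R = 1.26 × 28200 km × (1820/2740)^(1/3)
    = 31000 km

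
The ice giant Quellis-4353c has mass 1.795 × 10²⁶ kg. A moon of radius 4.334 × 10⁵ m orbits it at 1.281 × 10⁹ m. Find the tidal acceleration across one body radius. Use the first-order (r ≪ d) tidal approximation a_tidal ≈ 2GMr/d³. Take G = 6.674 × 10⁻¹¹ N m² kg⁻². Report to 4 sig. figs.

4.940 × 10⁻⁶ m/s²

Δa = 2GMr/d³
   = 2 × (6.674 × 10⁻¹¹) × (1.795 × 10²⁶) × (4.334 × 10⁵) / (1.281 × 10⁹)³
   = 4.940 × 10⁻⁶ m/s²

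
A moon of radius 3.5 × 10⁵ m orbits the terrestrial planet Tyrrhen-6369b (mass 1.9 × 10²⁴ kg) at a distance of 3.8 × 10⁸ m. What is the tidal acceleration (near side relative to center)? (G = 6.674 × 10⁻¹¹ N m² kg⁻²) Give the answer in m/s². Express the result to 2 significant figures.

1.6 × 10⁻⁶ m/s²

Δa = 2GMr/d³
   = 2 × (6.674 × 10⁻¹¹) × (1.9 × 10²⁴) × (3.5 × 10⁵) / (3.8 × 10⁸)³
   = 1.6 × 10⁻⁶ m/s²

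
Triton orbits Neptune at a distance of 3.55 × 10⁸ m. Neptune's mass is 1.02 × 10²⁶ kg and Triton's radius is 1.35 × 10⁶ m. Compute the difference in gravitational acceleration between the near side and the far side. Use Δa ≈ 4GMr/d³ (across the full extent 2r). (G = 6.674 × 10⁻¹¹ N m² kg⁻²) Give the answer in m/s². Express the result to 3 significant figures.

8.22 × 10⁻⁴ m/s²

Δg = 4GMr/d³
   = 4 × (6.674 × 10⁻¹¹) × (1.02 × 10²⁶) × (1.35 × 10⁶) / (3.55 × 10⁸)³
   = 8.22 × 10⁻⁴ m/s²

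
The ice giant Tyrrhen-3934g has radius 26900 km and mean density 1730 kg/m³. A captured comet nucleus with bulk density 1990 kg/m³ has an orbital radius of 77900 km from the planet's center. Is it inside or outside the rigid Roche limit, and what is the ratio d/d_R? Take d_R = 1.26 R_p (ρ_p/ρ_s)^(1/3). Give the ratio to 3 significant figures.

d_R = 1.26 × (26900 km) × (1730/1990)^(1/3) = 32350 km
d/d_R = (77900) / (32350) = 2.41
Since d/d_R > 1, the body is outside the Roche limit.

outside; d/d_R ≈ 2.41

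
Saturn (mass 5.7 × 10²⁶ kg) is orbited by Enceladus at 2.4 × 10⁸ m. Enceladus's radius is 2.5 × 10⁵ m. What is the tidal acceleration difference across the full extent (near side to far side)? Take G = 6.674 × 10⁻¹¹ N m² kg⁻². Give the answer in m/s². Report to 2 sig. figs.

Near-to-far spans 2r, so the tidal difference is twice the near-to-center value: 4GMr/d³.
Δg = 4GMr/d³
   = 4 × (6.674 × 10⁻¹¹) × (5.7 × 10²⁶) × (2.5 × 10⁵) / (2.4 × 10⁸)³
   = 2.8 × 10⁻³ m/s²

2.8 × 10⁻³ m/s²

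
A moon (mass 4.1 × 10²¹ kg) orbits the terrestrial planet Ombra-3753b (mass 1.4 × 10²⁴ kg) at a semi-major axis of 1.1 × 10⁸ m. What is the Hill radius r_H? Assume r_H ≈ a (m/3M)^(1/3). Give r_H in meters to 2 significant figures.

1.1 × 10⁷ m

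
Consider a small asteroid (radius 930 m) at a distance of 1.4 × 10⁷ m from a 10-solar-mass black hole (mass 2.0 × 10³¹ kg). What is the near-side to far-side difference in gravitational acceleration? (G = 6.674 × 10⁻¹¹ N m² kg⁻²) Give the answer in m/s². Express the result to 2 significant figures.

1.8 × 10³ m/s²

a_tidal = 4GMr/d³
        = 4 × (6.674 × 10⁻¹¹) × (2.0 × 10³¹) × (930) / (1.4 × 10⁷)³
        = 1.8 × 10³ m/s²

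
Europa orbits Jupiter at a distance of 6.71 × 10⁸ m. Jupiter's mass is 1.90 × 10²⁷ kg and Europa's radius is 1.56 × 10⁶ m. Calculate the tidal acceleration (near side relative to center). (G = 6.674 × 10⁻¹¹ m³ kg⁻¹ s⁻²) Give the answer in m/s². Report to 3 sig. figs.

1.31 × 10⁻³ m/s²

Since r ≪ d, expand the inverse-square field across one radius to get the leading 2GMr/d³ term.
Δg = 2GMr/d³
   = 2 × (6.674 × 10⁻¹¹) × (1.90 × 10²⁷) × (1.56 × 10⁶) / (6.71 × 10⁸)³
   = 1.31 × 10⁻³ m/s²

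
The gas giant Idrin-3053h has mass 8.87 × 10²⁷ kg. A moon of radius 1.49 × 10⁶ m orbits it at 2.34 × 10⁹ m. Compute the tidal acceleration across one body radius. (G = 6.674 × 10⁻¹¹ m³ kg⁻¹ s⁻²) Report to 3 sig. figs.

a_tidal = 2GMr/d³
        = 2 × (6.674 × 10⁻¹¹) × (8.87 × 10²⁷) × (1.49 × 10⁶) / (2.34 × 10⁹)³
        = 1.38 × 10⁻⁴ m/s²

1.38 × 10⁻⁴ m/s²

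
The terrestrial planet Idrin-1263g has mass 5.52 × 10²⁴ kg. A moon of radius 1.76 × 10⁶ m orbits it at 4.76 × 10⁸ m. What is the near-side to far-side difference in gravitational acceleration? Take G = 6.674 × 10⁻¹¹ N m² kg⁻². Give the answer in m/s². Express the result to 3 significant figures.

2.40 × 10⁻⁵ m/s²

The field gradient is 2GM/d³; across the full diameter 2r the difference is 4GMr/d³.
Δa = 4GMr/d³
   = 4 × (6.674 × 10⁻¹¹) × (5.52 × 10²⁴) × (1.76 × 10⁶) / (4.76 × 10⁸)³
   = 2.40 × 10⁻⁵ m/s²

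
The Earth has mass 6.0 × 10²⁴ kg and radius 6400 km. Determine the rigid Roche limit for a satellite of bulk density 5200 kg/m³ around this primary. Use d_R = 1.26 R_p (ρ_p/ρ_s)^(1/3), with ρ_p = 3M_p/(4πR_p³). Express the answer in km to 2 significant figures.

8200 km

ρ_p = 3M_p/(4πR_p³) = 3 × (6.0 × 10²⁴) / (4π × (6.4 × 10⁶ m)³) = 5500 kg/m³
d_R = 1.26 × 6400 km × (5500/5200)^(1/3)
    = 8200 km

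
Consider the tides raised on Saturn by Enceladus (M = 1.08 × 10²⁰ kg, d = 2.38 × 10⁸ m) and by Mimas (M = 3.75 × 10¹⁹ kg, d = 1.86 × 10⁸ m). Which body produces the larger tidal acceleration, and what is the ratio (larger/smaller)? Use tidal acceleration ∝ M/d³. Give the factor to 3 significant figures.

Tidal stretch scales as M/d³; compute that for each body.
Enceladus: (1.08 × 10²⁰) / (2.38 × 10⁸)³ = 8.011 × 10⁻⁶
Mimas: (3.75 × 10¹⁹) / (1.86 × 10⁸)³ = 5.828 × 10⁻⁶
Ratio (larger/smaller) = 1.37

Enceladus, by a factor of ≈ 1.37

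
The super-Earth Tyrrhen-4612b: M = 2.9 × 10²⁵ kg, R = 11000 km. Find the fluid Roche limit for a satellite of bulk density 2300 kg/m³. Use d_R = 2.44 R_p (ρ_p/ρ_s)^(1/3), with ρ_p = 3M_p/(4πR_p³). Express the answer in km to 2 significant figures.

ρ_p = 3M_p/(4πR_p³) = 3 × (2.9 × 10²⁵) / (4π × (1.1 × 10⁷ m)³) = 5200 kg/m³
d_R = 2.44 × 11000 km × (5200/2300)^(1/3)
    = 35000 km

35000 km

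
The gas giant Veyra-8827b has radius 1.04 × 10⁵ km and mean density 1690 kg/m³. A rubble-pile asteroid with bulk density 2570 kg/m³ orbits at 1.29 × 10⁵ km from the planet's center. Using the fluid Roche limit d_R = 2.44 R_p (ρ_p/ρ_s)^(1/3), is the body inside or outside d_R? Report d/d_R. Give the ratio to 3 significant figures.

d_R = 2.44 × (1.04 × 10⁵ km) × (1690/2570)^(1/3) = 2.207 × 10⁵ km
d/d_R = (1.29 × 10⁵) / (2.207 × 10⁵) = 0.585
Since d/d_R < 1, the body is inside the Roche limit.

inside; d/d_R ≈ 0.585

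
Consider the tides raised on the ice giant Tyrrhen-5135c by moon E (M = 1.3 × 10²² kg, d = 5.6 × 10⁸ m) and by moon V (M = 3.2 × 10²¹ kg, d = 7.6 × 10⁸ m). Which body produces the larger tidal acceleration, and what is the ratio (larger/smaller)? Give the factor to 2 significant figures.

Moon E, by a factor of ≈ 10

Compare M/d³ for the two perturbers:
Moon E: (1.3 × 10²²) / (5.6 × 10⁸)³ = 7.403 × 10⁻⁵
Moon V: (3.2 × 10²¹) / (7.6 × 10⁸)³ = 7.290 × 10⁻⁶
Ratio (larger/smaller) = 10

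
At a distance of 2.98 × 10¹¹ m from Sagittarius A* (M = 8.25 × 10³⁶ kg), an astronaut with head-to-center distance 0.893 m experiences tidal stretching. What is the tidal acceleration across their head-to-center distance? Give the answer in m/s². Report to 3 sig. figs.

3.72 × 10⁻⁸ m/s²

Δa = 2GMr/d³
   = 2 × (6.674 × 10⁻¹¹) × (8.25 × 10³⁶) × (0.893) / (2.98 × 10¹¹)³
   = 3.72 × 10⁻⁸ m/s²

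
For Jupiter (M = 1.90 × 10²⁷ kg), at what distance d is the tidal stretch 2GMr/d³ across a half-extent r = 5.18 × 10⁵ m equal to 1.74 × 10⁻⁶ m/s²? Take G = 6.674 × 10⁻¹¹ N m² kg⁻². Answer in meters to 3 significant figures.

4.23 × 10⁹ m

2GMr/d³ = a_tidal  ⇒  d = (2GMr / a_tidal)^(1/3)
d = (2 × 6.674×10⁻¹¹ × (1.90 × 10²⁷) × (5.18 × 10⁵) / (1.74 × 10⁻⁶))^(1/3)
  = 4.23 × 10⁹ m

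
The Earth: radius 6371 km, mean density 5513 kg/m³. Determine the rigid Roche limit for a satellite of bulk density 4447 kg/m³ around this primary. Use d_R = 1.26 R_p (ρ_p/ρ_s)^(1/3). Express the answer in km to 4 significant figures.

8624 km

d_R = 1.26 × 6371 km × (5513/4447)^(1/3)
    = 8624 km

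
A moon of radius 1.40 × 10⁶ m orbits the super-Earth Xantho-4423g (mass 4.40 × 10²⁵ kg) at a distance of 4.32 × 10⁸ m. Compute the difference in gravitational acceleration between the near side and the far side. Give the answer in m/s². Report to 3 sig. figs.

2.04 × 10⁻⁴ m/s²

Differencing GM/(d−r)² and GM/(d+r)² to first order in r/d gives 4GMr/d³.
Δa = 4GMr/d³
   = 4 × (6.674 × 10⁻¹¹) × (4.40 × 10²⁵) × (1.40 × 10⁶) / (4.32 × 10⁸)³
   = 2.04 × 10⁻⁴ m/s²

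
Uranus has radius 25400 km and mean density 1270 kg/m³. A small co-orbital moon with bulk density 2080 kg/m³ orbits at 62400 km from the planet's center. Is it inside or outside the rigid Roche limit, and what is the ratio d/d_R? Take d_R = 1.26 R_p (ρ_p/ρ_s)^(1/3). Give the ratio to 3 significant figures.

d_R = 1.26 × (25400 km) × (1270/2080)^(1/3) = 27150 km
d/d_R = (62400) / (27150) = 2.30
Since d/d_R > 1, the body is outside the Roche limit.

outside; d/d_R ≈ 2.30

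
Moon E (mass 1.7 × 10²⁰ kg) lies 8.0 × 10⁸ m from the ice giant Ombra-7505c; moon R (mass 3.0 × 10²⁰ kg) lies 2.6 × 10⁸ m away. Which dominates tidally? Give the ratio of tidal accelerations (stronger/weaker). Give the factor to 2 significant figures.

Moon R, by a factor of ≈ 51

The tide-raising term goes as M/d³ (the gradient of a 1/d² field).
Moon E: (1.7 × 10²⁰) / (8.0 × 10⁸)³ = 3.320 × 10⁻⁷
Moon R: (3.0 × 10²⁰) / (2.6 × 10⁸)³ = 1.707 × 10⁻⁵
Ratio (larger/smaller) = 51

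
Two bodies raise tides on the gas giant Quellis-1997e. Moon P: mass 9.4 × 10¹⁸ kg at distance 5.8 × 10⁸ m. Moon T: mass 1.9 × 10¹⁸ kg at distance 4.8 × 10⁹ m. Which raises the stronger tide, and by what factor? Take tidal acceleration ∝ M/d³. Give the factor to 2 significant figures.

Moon P, by a factor of ≈ 2800

Compare M/d³ for the two perturbers:
Moon P: (9.4 × 10¹⁸) / (5.8 × 10⁸)³ = 4.818 × 10⁻⁸
Moon T: (1.9 × 10¹⁸) / (4.8 × 10⁹)³ = 1.718 × 10⁻¹¹
Ratio (larger/smaller) = 2800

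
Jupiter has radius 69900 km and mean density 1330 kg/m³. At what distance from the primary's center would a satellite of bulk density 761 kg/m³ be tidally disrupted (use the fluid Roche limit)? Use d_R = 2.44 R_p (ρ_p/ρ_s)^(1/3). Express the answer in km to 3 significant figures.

2.05 × 10⁵ km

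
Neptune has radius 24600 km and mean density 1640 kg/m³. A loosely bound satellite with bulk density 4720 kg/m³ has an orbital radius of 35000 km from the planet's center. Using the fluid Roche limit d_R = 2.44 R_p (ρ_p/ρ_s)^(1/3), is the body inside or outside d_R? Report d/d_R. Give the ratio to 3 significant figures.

inside; d/d_R ≈ 0.829

d_R = 2.44 × (24600 km) × (1640/4720)^(1/3) = 42200 km
d/d_R = (35000) / (42200) = 0.829
Since d/d_R < 1, the body is inside the Roche limit.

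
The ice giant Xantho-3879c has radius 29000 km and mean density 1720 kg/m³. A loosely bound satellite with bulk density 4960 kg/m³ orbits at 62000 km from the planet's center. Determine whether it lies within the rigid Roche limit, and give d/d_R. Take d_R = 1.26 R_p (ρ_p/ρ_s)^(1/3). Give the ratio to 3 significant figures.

outside; d/d_R ≈ 2.42

d_R = 1.26 × (29000 km) × (1720/4960)^(1/3) = 25670 km
d/d_R = (62000) / (25670) = 2.42
Since d/d_R > 1, the body is outside the Roche limit.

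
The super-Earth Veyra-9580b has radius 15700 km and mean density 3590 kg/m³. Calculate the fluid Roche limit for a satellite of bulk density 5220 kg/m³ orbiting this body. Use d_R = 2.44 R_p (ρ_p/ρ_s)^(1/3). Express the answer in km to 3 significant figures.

33800 km

d_R = 2.44 × 15700 km × (3590/5220)^(1/3)
    = 33800 km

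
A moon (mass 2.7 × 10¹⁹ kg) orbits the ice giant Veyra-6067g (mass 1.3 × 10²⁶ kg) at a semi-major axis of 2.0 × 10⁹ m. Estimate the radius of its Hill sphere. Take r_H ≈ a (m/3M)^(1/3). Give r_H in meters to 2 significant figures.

8.2 × 10⁶ m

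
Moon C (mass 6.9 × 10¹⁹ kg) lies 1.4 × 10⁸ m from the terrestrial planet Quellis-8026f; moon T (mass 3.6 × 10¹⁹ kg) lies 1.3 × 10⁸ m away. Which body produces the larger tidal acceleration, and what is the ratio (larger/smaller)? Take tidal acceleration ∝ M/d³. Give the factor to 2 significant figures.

Moon C, by a factor of ≈ 1.5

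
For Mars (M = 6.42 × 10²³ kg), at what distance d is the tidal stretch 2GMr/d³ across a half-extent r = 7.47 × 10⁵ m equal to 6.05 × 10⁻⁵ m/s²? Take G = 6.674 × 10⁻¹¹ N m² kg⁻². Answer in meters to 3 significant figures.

2GMr/d³ = a_tidal  ⇒  d = (2GMr / a_tidal)^(1/3)
d = (2 × 6.674×10⁻¹¹ × (6.42 × 10²³) × (7.47 × 10⁵) / (6.05 × 10⁻⁵))^(1/3)
  = 1.02 × 10⁸ m

1.02 × 10⁸ m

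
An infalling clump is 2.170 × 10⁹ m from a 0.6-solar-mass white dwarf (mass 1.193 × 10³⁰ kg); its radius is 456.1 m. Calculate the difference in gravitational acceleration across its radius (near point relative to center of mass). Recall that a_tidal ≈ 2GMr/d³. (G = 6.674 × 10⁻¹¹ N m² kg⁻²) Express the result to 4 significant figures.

7.108 × 10⁻⁶ m/s²

Δa = 2GMr/d³
   = 2 × (6.674 × 10⁻¹¹) × (1.193 × 10³⁰) × (456.1) / (2.170 × 10⁹)³
   = 7.108 × 10⁻⁶ m/s²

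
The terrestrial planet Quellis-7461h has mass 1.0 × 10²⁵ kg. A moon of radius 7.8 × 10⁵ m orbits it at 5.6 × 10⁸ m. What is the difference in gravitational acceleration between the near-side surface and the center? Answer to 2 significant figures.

5.9 × 10⁻⁶ m/s²

Δa = 2GMr/d³
   = 2 × (6.674 × 10⁻¹¹) × (1.0 × 10²⁵) × (7.8 × 10⁵) / (5.6 × 10⁸)³
   = 5.9 × 10⁻⁶ m/s²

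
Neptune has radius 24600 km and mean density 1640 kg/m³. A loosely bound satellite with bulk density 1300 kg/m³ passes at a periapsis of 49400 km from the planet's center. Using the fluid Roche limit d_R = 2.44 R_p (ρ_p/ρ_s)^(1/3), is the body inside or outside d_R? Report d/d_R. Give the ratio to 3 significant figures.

d_R = 2.44 × (24600 km) × (1640/1300)^(1/3) = 64860 km
d/d_R = (49400) / (64860) = 0.762
Since d/d_R < 1, the body is inside the Roche limit.

inside; d/d_R ≈ 0.762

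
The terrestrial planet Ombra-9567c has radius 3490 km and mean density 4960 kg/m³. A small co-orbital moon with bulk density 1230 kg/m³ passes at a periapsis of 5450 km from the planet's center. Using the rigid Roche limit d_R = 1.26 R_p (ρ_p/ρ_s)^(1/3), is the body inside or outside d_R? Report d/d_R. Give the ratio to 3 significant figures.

d_R = 1.26 × (3490 km) × (4960/1230)^(1/3) = 6999 km
d/d_R = (5450) / (6999) = 0.779
Since d/d_R < 1, the body is inside the Roche limit.

inside; d/d_R ≈ 0.779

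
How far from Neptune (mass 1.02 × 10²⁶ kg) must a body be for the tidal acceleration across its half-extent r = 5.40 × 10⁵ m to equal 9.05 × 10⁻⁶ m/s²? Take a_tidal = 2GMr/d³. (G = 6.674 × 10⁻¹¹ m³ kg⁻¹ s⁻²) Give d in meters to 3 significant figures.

9.33 × 10⁸ m

2GMr/d³ = a_tidal  ⇒  d = (2GMr / a_tidal)^(1/3)
d = (2 × 6.674×10⁻¹¹ × (1.02 × 10²⁶) × (5.40 × 10⁵) / (9.05 × 10⁻⁶))^(1/3)
  = 9.33 × 10⁸ m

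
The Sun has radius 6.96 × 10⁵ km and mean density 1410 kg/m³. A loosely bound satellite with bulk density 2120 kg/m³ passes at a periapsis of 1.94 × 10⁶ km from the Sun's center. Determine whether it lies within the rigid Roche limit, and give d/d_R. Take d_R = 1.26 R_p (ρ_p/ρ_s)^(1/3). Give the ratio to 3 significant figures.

d_R = 1.26 × (6.96 × 10⁵ km) × (1410/2120)^(1/3) = 7.655 × 10⁵ km
d/d_R = (1.94 × 10⁶) / (7.655 × 10⁵) = 2.53
Since d/d_R > 1, the body is outside the Roche limit.

outside; d/d_R ≈ 2.53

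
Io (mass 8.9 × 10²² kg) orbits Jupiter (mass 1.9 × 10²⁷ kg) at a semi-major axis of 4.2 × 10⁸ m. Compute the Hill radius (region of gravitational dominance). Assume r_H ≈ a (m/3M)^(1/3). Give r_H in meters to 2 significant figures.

1.0 × 10⁷ m

r_H ≈ a (m/3M)^(1/3)
    = (4.2 × 10⁸) × (8.9 × 10²² / (3 × 1.9 × 10²⁷))^(1/3)
    = 1.0 × 10⁷ m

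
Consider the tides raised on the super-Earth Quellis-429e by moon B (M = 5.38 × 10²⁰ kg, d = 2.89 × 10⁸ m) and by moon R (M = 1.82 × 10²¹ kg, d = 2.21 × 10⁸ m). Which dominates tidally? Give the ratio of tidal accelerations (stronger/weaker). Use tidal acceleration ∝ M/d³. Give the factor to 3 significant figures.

Moon R, by a factor of ≈ 7.56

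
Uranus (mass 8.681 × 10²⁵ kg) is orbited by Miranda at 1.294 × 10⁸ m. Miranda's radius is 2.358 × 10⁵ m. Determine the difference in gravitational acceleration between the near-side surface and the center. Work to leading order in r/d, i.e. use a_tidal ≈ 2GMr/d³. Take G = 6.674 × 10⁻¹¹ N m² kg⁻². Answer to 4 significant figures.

Δg = 2GMr/d³
   = 2 × (6.674 × 10⁻¹¹) × (8.681 × 10²⁵) × (2.358 × 10⁵) / (1.294 × 10⁸)³
   = 1.261 × 10⁻³ m/s²

1.261 × 10⁻³ m/s²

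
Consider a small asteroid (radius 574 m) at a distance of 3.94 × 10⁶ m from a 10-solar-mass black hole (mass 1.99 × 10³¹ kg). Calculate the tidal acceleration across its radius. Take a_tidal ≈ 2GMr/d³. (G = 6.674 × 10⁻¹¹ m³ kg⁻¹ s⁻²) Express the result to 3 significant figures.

Δg = 2GMr/d³
   = 2 × (6.674 × 10⁻¹¹) × (1.99 × 10³¹) × (574) / (3.94 × 10⁶)³
   = 2.49 × 10⁴ m/s²

2.49 × 10⁴ m/s²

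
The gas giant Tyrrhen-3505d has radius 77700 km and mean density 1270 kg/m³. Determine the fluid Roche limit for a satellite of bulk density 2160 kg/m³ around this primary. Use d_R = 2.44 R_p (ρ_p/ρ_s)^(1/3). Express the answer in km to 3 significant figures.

1.59 × 10⁵ km

d_R = 2.44 × 77700 km × (1270/2160)^(1/3)
    = 1.59 × 10⁵ km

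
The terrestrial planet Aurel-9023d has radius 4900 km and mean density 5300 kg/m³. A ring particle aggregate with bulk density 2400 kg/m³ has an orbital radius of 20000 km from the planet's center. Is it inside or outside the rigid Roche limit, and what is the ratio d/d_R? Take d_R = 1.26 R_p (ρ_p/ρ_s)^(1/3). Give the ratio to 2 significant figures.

d_R = 1.26 × (4900 km) × (5300/2400)^(1/3) = 8040 km
d/d_R = (20000) / (8040) = 2.5
Since d/d_R > 1, the body is outside the Roche limit.

outside; d/d_R ≈ 2.5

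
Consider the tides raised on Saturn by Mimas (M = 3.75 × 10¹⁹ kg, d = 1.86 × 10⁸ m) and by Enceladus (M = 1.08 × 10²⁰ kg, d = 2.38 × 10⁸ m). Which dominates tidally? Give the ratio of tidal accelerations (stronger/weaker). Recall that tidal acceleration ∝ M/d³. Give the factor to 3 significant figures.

Tidal stretch scales as M/d³; compute that for each body.
Mimas: (3.75 × 10¹⁹) / (1.86 × 10⁸)³ = 5.828 × 10⁻⁶
Enceladus: (1.08 × 10²⁰) / (2.38 × 10⁸)³ = 8.011 × 10⁻⁶
Ratio (larger/smaller) = 1.37

Enceladus, by a factor of ≈ 1.37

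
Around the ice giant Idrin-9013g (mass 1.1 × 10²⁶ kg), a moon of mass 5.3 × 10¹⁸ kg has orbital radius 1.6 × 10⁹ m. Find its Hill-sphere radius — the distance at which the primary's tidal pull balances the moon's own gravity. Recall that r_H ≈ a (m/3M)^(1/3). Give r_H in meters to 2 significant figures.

4.0 × 10⁶ m

r_H ≈ a (m/3M)^(1/3)
    = (1.6 × 10⁹) × (5.3 × 10¹⁸ / (3 × 1.1 × 10²⁶))^(1/3)
    = 4.0 × 10⁶ m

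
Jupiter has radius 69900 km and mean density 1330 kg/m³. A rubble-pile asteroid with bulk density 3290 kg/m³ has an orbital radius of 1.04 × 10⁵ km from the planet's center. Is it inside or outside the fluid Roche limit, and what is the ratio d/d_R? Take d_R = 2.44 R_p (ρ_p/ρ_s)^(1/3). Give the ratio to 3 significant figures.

inside; d/d_R ≈ 0.825

d_R = 2.44 × (69900 km) × (1330/3290)^(1/3) = 1.261 × 10⁵ km
d/d_R = (1.04 × 10⁵) / (1.261 × 10⁵) = 0.825
Since d/d_R < 1, the body is inside the Roche limit.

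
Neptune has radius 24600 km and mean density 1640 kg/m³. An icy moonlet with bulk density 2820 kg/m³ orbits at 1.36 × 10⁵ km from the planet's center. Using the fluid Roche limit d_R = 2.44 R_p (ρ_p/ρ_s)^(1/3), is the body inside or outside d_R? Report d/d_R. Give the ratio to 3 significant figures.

d_R = 2.44 × (24600 km) × (1640/2820)^(1/3) = 50100 km
d/d_R = (1.36 × 10⁵) / (50100) = 2.71
Since d/d_R > 1, the body is outside the Roche limit.

outside; d/d_R ≈ 2.71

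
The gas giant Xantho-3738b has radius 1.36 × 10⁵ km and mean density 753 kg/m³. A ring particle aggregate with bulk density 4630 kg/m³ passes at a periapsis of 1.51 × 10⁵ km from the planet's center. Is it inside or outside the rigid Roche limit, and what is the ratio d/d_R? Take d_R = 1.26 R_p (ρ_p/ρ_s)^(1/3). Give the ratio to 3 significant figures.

outside; d/d_R ≈ 1.61

d_R = 1.26 × (1.36 × 10⁵ km) × (753/4630)^(1/3) = 93540 km
d/d_R = (1.51 × 10⁵) / (93540) = 1.61
Since d/d_R > 1, the body is outside the Roche limit.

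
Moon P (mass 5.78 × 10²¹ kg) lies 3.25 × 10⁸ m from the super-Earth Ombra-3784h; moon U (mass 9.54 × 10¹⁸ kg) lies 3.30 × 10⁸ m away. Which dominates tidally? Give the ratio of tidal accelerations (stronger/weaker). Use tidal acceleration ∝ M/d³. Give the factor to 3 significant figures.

Tidal acceleration ∝ M/d³, so compare M/d³ for each.
Moon P: (5.78 × 10²¹) / (3.25 × 10⁸)³ = 1.684 × 10⁻⁴
Moon U: (9.54 × 10¹⁸) / (3.30 × 10⁸)³ = 2.655 × 10⁻⁷
Ratio (larger/smaller) = 634

Moon P, by a factor of ≈ 634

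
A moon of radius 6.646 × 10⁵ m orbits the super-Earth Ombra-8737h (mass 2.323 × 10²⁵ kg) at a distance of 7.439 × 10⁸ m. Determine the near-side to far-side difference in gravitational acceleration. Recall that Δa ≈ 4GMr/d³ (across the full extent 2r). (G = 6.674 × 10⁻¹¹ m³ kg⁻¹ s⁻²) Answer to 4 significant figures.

1.001 × 10⁻⁵ m/s²

Δa = 4GMr/d³
   = 4 × (6.674 × 10⁻¹¹) × (2.323 × 10²⁵) × (6.646 × 10⁵) / (7.439 × 10⁸)³
   = 1.001 × 10⁻⁵ m/s²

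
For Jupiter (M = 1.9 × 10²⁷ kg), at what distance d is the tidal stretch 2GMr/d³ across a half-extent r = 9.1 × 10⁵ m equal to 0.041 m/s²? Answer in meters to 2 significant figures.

1.8 × 10⁸ m

2GMr/d³ = a_tidal  ⇒  d = (2GMr / a_tidal)^(1/3)
d = (2 × 6.674×10⁻¹¹ × (1.9 × 10²⁷) × (9.1 × 10⁵) / (0.041))^(1/3)
  = 1.8 × 10⁸ m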